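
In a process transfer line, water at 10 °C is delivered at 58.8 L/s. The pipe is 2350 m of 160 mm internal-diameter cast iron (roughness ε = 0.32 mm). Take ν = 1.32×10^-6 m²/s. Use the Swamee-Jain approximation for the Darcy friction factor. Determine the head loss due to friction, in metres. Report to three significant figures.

h_f ≈ 154 m

V = 4Q/(πD²) = 4·0.0588/(π·0.160²) = 2.924 m/s
Re = VD/ν = 2.924·0.160/1.32×10^-6 = 3.54×10^5 → turbulent
ε/D = 0.32/160 = 0.00200
Swamee-Jain: f = 0.02407
h_f = f(L/D)V²/(2g) = 0.02407·(2350/0.160)·2.924²/(2·9.81) = 154.1 m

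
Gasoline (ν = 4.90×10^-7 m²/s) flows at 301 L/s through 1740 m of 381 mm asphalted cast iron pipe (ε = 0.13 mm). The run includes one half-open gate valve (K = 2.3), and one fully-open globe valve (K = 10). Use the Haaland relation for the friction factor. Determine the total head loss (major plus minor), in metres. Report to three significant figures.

H_L ≈ 29.8 m

V = 4Q/(πD²) = 2.640 m/s; V²/2g = 0.3553 m
Re = 2.05×10^6, ε/D = 3.41×10^-4 → f = 0.01568 (Haaland)
Major: h_f = f(L/D)·V²/2g = 0.01568·4567·0.3553 = 25.43 m
Minor: ΣK = 12.3; h_m = ΣK·V²/2g = 4.370 m
Total H_L = 25.43 + 4.370 = 29.80 m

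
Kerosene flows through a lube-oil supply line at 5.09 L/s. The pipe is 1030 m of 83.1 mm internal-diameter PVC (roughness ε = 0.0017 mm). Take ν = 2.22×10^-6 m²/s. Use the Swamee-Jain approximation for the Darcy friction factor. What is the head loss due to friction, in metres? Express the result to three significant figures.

V = 4Q/(πD²) = 4·0.00509/(π·0.0831²) = 0.9385 m/s
Re = VD/ν = 0.9385·0.0831/2.22×10^-6 = 3.51×10^4 → turbulent
ε/D = 0.0017/83.1 = 2.05×10^-5
Swamee-Jain: f = 0.02258
h_f = f(L/D)V²/(2g) = 0.02258·(1030/0.0831)·0.9385²/(2·9.81) = 12.57 m

h_f ≈ 12.6 m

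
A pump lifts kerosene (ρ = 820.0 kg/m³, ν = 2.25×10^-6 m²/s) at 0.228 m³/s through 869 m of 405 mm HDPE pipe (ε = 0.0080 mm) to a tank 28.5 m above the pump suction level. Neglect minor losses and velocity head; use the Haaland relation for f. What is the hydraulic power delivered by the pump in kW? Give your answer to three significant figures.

V = 4Q/(πD²) = 1.770 m/s; Re = 3.19×10^5; ε/D = 1.98×10^-5; f = 0.01435
h_f = f(L/D)V²/2g = 4.917 m
Total head H = z + h_f = 28.5 + 4.917 = 33.42 m
P_hyd = ρgQH = 820.0·9.81·0.228·33.42 = 61.29 kW

P_hyd ≈ 61.3 kW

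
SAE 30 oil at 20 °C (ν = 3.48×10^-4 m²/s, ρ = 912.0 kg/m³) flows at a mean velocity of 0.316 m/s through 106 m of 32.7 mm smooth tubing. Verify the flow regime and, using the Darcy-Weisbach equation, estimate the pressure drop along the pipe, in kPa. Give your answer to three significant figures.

Re = VD/ν = 0.316·0.03270/3.48×10^-4 = 29.7 → laminar (Re < 2300)
f = 64/Re = 2.155
h_f = f(L/D)V²/(2g) = 2.155·(106/0.03270)·0.316²/(2·9.81) = 35.56 m
Δp = ρg·h_f = 912.0·9.81·35.56 = 318.1 kPa

Δp ≈ 318 kPa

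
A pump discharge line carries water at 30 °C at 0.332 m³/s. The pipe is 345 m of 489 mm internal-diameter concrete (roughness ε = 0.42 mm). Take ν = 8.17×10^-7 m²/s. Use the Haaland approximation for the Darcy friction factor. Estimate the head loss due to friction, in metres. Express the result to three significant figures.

h_f ≈ 2.16 m

V = 4Q/(πD²) = 4·0.332/(π·0.489²) = 1.768 m/s
Re = VD/ν = 1.768·0.489/8.17×10^-7 = 1.06×10^6 → turbulent
ε/D = 0.42/489 = 8.59×10^-4
Haaland: f = 0.01925
h_f = f(L/D)V²/(2g) = 0.01925·(345/0.489)·1.768²/(2·9.81) = 2.163 m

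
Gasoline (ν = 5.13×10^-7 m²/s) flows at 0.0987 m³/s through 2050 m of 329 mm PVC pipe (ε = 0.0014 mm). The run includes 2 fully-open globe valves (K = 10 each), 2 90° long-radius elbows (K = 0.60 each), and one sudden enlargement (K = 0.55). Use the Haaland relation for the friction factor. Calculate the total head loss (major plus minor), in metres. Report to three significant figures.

V = 4Q/(πD²) = 1.161 m/s; V²/2g = 0.06870 m
Re = 7.45×10^5, ε/D = 4.26×10^-6 → f = 0.01224 (Haaland)
Major: h_f = f(L/D)·V²/2g = 0.01224·6231·0.06870 = 5.240 m
Minor: ΣK = 21.8; h_m = ΣK·V²/2g = 1.494 m
Total H_L = 5.240 + 1.494 = 6.735 m

H_L ≈ 6.73 m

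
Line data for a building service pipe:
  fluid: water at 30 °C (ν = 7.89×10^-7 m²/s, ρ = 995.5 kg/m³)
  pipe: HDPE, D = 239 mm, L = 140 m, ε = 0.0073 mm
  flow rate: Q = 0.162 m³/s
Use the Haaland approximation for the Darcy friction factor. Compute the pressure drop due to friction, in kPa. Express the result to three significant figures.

V = 4Q/(πD²) = 4·0.162/(π·0.239²) = 3.611 m/s
Re = VD/ν = 3.611·0.239/7.89×10^-7 = 1.09×10^6 → turbulent
ε/D = 0.0073/239 = 3.05×10^-5
Haaland: f = 0.01203
h_f = f(L/D)V²/(2g) = 0.01203·(140/0.239)·3.611²/(2·9.81) = 4.681 m
Δp = ρg·h_f = 995.5·9.81·4.681 = 45.72 kPa

Δp ≈ 45.7 kPa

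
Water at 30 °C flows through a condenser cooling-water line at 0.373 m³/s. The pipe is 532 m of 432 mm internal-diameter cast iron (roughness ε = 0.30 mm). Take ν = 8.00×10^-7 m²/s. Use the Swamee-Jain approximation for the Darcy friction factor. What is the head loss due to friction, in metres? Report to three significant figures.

V = 4Q/(πD²) = 4·0.373/(π·0.432²) = 2.545 m/s
Re = VD/ν = 2.545·0.432/8.00×10^-7 = 1.37×10^6 → turbulent
ε/D = 0.30/432 = 6.94×10^-4
Swamee-Jain: f = 0.01837
h_f = f(L/D)V²/(2g) = 0.01837·(532/0.432)·2.545²/(2·9.81) = 7.469 m

h_f ≈ 7.47 m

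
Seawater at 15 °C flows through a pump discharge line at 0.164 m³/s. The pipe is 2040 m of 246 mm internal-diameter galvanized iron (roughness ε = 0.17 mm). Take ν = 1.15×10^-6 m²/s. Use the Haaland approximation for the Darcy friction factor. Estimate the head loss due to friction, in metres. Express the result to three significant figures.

h_f ≈ 93.0 m

V = 4Q/(πD²) = 4·0.164/(π·0.246²) = 3.451 m/s
Re = VD/ν = 3.451·0.246/1.15×10^-6 = 7.38×10^5 → turbulent
ε/D = 0.17/246 = 6.91×10^-4
Haaland: f = 0.01848
h_f = f(L/D)V²/(2g) = 0.01848·(2040/0.246)·3.451²/(2·9.81) = 93.02 m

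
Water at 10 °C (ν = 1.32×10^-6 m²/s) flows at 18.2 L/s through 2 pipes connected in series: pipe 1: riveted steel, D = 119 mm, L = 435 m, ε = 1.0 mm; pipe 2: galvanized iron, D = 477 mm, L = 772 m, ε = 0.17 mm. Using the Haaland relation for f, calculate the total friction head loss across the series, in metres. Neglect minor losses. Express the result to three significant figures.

H ≈ 18.1 m

Pipe 1: V = 1.636 m/s, Re = 1.48×10^5, ε/D = 0.00840, f = 0.03626, h_1 = f(L/D)V²/2g = 18.09 m
Pipe 2: V = 0.1018 m/s, Re = 3.68×10^4, ε/D = 3.56×10^-4, f = 0.02313, h_2 = f(L/D)V²/2g = 0.01979 m
Series → Q common, losses add: H = Σh = 18.11 m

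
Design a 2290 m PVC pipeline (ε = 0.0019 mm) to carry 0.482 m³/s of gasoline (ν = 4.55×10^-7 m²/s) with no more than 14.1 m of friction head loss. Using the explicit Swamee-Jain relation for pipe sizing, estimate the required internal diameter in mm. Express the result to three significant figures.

Swamee-Jain (Type III): D = 0.66·[ε^1.25·(LQ²/(gh_f))^4.75 + ν·Q^9.4·(L/(gh_f))^5.2]^0.04
LQ²/(gh_f) = 3.846; L/(gh_f) = 16.56
Term 1 = ε^1.25·(…)^4.75 = 4.24×10^-5; Term 2 = ν·Q^9.4·(…)^5.2 = 0.00104
D = 0.66·(4.24×10^-5 + 0.00104)^0.04 = 0.5023 m = 502 mm
Check: V = 2.43 m/s, Re = 2.69×10^6, f = 0.01007, h_f = 13.9 m ≈ 14.1 m ✓

D ≈ 502 mm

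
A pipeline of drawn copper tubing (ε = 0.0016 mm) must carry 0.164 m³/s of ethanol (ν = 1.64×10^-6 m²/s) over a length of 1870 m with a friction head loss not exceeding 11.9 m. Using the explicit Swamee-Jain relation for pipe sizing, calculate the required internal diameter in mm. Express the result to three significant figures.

Swamee-Jain (Type III): D = 0.66·[ε^1.25·(LQ²/(gh_f))^4.75 + ν·Q^9.4·(L/(gh_f))^5.2]^0.04
LQ²/(gh_f) = 0.4308; L/(gh_f) = 16.02
Term 1 = ε^1.25·(…)^4.75 = 1.04×10^-9; Term 2 = ν·Q^9.4·(…)^5.2 = 1.25×10^-7
D = 0.66·(1.04×10^-9 + 1.25×10^-7)^0.04 = 0.3496 m = 350 mm
Check: V = 1.71 m/s, Re = 3.64×10^5, f = 0.01393, h_f = 11.1 m ≈ 11.9 m ✓

D ≈ 350 mm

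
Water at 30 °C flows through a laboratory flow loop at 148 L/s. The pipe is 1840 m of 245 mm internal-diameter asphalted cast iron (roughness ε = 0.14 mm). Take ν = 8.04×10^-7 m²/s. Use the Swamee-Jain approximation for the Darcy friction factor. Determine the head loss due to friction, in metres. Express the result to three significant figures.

V = 4Q/(πD²) = 4·0.148/(π·0.245²) = 3.139 m/s
Re = VD/ν = 3.139·0.245/8.04×10^-7 = 9.57×10^5 → turbulent
ε/D = 0.14/245 = 5.71×10^-4
Swamee-Jain: f = 0.01779
h_f = f(L/D)V²/(2g) = 0.01779·(1840/0.245)·3.139²/(2·9.81) = 67.10 m

h_f ≈ 67.1 m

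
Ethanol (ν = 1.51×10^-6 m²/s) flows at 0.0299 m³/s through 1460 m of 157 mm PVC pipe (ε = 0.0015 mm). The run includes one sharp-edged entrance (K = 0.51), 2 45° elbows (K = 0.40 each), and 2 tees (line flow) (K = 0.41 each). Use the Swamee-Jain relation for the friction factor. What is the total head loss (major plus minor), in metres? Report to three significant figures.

V = 4Q/(πD²) = 1.544 m/s; V²/2g = 0.1216 m
Re = 1.61×10^5, ε/D = 9.55×10^-6 → f = 0.01630 (Swamee-Jain)
Major: h_f = f(L/D)·V²/2g = 0.01630·9299·0.1216 = 18.42 m
Minor: ΣK = 2.13; h_m = ΣK·V²/2g = 0.2590 m
Total H_L = 18.42 + 0.2590 = 18.68 m

H_L ≈ 18.7 m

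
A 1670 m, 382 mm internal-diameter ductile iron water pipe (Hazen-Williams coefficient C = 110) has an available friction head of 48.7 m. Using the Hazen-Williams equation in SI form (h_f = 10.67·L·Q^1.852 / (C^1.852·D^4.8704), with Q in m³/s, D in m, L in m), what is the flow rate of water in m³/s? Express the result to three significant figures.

Q ≈ 0.362 m³/s

Rearranging: Q = [h_f·C^1.852·D^4.8704 / (10.67·L)]^(1/1.852)
Q = [48.7·110^1.852·0.382^4.8704 / (10.67·1670)]^0.540 = 0.3616 m³/s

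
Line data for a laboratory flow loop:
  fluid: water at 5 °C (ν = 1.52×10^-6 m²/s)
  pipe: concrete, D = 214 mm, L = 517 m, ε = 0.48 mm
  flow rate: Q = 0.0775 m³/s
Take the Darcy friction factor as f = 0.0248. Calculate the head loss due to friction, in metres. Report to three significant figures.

h_f ≈ 14.2 m

V = 4Q/(πD²) = 4·0.0775/(π·0.214²) = 2.155 m/s
h_f = f(L/D)V²/(2g) = 0.02480·(517/0.214)·2.155²/(2·9.81) = 14.18 m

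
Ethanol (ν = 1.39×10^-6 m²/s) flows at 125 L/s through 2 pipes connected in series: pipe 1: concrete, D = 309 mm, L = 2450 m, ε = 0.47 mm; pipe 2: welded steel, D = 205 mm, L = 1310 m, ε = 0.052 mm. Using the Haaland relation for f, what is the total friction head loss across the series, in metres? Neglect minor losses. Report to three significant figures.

H ≈ 98.2 m

Pipe 1: V = 1.667 m/s, Re = 3.71×10^5, ε/D = 0.00152, f = 0.02237, h_1 = f(L/D)V²/2g = 25.12 m
Pipe 2: V = 3.787 m/s, Re = 5.59×10^5, ε/D = 2.54×10^-4, f = 0.01565, h_2 = f(L/D)V²/2g = 73.11 m
Series → Q common, losses add: H = Σh = 98.22 m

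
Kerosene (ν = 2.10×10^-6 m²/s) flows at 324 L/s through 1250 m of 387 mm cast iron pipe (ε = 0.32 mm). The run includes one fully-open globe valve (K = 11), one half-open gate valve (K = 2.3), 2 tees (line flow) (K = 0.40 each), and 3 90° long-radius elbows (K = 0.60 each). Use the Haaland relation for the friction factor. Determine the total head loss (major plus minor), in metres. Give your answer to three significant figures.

H_L ≈ 30.4 m

V = 4Q/(πD²) = 2.754 m/s; V²/2g = 0.3867 m
Re = 5.08×10^5, ε/D = 8.27×10^-4 → f = 0.01938 (Haaland)
Major: h_f = f(L/D)·V²/2g = 0.01938·3230·0.3867 = 24.21 m
Minor: ΣK = 15.9; h_m = ΣK·V²/2g = 6.148 m
Total H_L = 24.21 + 6.148 = 30.36 m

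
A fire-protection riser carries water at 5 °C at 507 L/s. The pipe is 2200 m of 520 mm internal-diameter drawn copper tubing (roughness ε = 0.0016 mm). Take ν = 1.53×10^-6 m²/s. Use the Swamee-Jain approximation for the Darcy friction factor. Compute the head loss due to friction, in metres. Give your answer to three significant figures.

V = 4Q/(πD²) = 4·0.507/(π·0.520²) = 2.387 m/s
Re = VD/ν = 2.387·0.520/1.53×10^-6 = 8.11×10^5 → turbulent
ε/D = 0.0016/520 = 3.08×10^-6
Swamee-Jain: f = 0.01209
h_f = f(L/D)V²/(2g) = 0.01209·(2200/0.520)·2.387²/(2·9.81) = 14.86 m

h_f ≈ 14.9 m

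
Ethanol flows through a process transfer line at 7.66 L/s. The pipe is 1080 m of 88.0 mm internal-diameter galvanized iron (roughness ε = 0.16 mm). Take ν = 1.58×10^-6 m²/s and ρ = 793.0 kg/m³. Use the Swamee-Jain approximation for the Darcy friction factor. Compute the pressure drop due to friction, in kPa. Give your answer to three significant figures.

Δp ≈ 197 kPa

V = 4Q/(πD²) = 4·0.00766/(π·0.0880²) = 1.259 m/s
Re = VD/ν = 1.259·0.0880/1.58×10^-6 = 7.01×10^4 → turbulent
ε/D = 0.16/88.0 = 0.00182
Swamee-Jain: f = 0.02552
h_f = f(L/D)V²/(2g) = 0.02552·(1080/0.0880)·1.259²/(2·9.81) = 25.32 m
Δp = ρg·h_f = 793.0·9.81·25.32 = 197.0 kPa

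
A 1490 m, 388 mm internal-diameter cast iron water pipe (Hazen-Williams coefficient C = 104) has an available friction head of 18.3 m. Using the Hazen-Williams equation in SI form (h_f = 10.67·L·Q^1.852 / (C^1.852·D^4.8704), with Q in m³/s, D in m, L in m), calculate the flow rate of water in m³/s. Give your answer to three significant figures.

Q ≈ 0.223 m³/s

Rearranging: Q = [h_f·C^1.852·D^4.8704 / (10.67·L)]^(1/1.852)
Q = [18.3·104^1.852·0.388^4.8704 / (10.67·1490)]^0.540 = 0.2233 m³/s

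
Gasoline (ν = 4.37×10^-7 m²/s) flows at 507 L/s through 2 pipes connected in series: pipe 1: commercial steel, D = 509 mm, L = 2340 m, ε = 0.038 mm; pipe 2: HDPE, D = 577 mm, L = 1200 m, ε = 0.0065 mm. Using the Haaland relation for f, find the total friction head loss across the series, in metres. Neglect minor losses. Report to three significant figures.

Pipe 1: V = 2.492 m/s, Re = 2.90×10^6, ε/D = 7.47×10^-5, f = 0.01201, h_1 = f(L/D)V²/2g = 17.47 m
Pipe 2: V = 1.939 m/s, Re = 2.56×10^6, ε/D = 1.13×10^-5, f = 0.01034, h_2 = f(L/D)V²/2g = 4.122 m
Series → Q common, losses add: H = Σh = 21.59 m

H ≈ 21.6 m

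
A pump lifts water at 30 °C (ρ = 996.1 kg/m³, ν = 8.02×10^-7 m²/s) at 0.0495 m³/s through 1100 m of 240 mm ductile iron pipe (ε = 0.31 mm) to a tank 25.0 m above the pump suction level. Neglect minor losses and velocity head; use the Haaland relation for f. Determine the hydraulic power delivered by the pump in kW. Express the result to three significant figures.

V = 4Q/(πD²) = 1.094 m/s; Re = 3.27×10^5; ε/D = 0.00129; f = 0.02162
h_f = f(L/D)V²/2g = 6.046 m
Total head H = z + h_f = 25.0 + 6.046 = 31.05 m
P_hyd = ρgQH = 996.1·9.81·0.0495·31.05 = 15.02 kW

P_hyd ≈ 15.0 kW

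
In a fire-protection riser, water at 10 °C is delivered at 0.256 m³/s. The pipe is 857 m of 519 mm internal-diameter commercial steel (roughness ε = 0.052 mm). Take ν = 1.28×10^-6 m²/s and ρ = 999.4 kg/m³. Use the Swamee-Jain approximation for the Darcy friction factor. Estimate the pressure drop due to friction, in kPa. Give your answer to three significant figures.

V = 4Q/(πD²) = 4·0.256/(π·0.519²) = 1.210 m/s
Re = VD/ν = 1.210·0.519/1.28×10^-6 = 4.91×10^5 → turbulent
ε/D = 0.052/519 = 1.00×10^-4
Swamee-Jain: f = 0.01450
h_f = f(L/D)V²/(2g) = 0.01450·(857/0.519)·1.210²/(2·9.81) = 1.787 m
Δp = ρg·h_f = 999.4·9.81·1.787 = 17.52 kPa

Δp ≈ 17.5 kPa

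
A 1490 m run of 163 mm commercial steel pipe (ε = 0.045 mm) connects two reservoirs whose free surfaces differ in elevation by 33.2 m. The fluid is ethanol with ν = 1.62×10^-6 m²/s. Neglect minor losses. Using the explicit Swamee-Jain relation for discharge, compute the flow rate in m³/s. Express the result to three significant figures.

Q ≈ 0.0421 m³/s

Swamee-Jain (Type II): Q = -0.965·√(gD⁵h_f/L)·ln[ε/(3.7D) + √(3.17ν²L/(gD³h_f))]
√(gD⁵h_f/L) = √(9.81·0.163⁵·33.2/1490) = 0.005015
ε/(3.7D) = 7.46×10^-5; √(3.17ν²L/(gD³h_f)) = 9.37×10^-5
Q = -0.965·0.005015·ln(1.684×10^-4) = 0.04205 m³/s
Check: V = 2.02 m/s, Re = 2.03×10^5, f = 0.01761, h_f = 33.3 m ≈ 33.2 m ✓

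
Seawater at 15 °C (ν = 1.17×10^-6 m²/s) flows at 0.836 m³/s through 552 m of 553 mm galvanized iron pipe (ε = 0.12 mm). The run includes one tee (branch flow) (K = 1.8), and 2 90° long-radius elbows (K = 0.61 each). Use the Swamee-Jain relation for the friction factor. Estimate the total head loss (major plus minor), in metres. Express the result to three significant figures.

V = 4Q/(πD²) = 3.481 m/s; V²/2g = 0.6175 m
Re = 1.65×10^6, ε/D = 2.17×10^-4 → f = 0.01462 (Swamee-Jain)
Major: h_f = f(L/D)·V²/2g = 0.01462·998.2·0.6175 = 9.011 m
Minor: ΣK = 3.02; h_m = ΣK·V²/2g = 1.865 m
Total H_L = 9.011 + 1.865 = 10.88 m

H_L ≈ 10.9 m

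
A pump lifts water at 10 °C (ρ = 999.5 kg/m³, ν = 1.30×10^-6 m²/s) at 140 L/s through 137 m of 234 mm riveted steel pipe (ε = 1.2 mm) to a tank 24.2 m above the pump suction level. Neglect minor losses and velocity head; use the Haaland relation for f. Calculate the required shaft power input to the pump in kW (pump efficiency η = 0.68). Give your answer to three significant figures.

P_shaft ≈ 68.5 kW

V = 4Q/(πD²) = 3.255 m/s; Re = 5.86×10^5; ε/D = 0.00513; f = 0.03081
h_f = f(L/D)V²/2g = 9.743 m
Total head H = z + h_f = 24.2 + 9.743 = 33.94 m
P_hyd = ρgQH = 999.5·9.81·0.140·33.94 = 46.59 kW
P_shaft = P_hyd/η = 46.59/0.68 = 68.52 kW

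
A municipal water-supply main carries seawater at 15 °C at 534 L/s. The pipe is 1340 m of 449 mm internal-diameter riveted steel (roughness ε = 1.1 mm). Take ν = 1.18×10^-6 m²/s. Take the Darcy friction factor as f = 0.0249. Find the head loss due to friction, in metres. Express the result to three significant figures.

V = 4Q/(πD²) = 4·0.534/(π·0.449²) = 3.373 m/s
h_f = f(L/D)V²/(2g) = 0.02490·(1340/0.449)·3.373²/(2·9.81) = 43.08 m

h_f ≈ 43.1 m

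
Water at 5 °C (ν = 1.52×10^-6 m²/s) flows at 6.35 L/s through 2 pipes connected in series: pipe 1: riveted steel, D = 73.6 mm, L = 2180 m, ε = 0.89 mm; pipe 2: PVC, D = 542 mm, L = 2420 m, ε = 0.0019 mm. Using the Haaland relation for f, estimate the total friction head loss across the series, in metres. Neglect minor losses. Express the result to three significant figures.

Pipe 1: V = 1.493 m/s, Re = 7.23×10^4, ε/D = 0.0121, f = 0.04123, h_1 = f(L/D)V²/2g = 138.7 m
Pipe 2: V = 0.02752 m/s, Re = 9810, ε/D = 3.51×10^-6, f = 0.03105, h_2 = f(L/D)V²/2g = 0.005352 m
Series → Q common, losses add: H = Σh = 138.7 m

H ≈ 139 m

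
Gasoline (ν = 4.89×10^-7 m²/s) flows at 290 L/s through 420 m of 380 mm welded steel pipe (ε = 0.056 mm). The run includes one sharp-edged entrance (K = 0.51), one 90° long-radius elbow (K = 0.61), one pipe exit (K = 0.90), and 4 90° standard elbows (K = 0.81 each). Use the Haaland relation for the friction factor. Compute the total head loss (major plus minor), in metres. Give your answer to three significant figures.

V = 4Q/(πD²) = 2.557 m/s; V²/2g = 0.3333 m
Re = 1.99×10^6, ε/D = 1.47×10^-4 → f = 0.01350 (Haaland)
Major: h_f = f(L/D)·V²/2g = 0.01350·1105·0.3333 = 4.973 m
Minor: ΣK = 5.26; h_m = ΣK·V²/2g = 1.753 m
Total H_L = 4.973 + 1.753 = 6.726 m

H_L ≈ 6.73 m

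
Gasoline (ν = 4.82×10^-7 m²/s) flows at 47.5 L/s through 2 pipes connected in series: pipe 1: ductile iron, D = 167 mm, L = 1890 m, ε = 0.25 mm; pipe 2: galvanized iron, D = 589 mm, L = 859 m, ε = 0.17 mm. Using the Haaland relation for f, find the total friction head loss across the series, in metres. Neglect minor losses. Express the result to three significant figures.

Pipe 1: V = 2.169 m/s, Re = 7.51×10^5, ε/D = 0.00150, f = 0.02202, h_1 = f(L/D)V²/2g = 59.74 m
Pipe 2: V = 0.1743 m/s, Re = 2.13×10^5, ε/D = 2.89×10^-4, f = 0.01731, h_2 = f(L/D)V²/2g = 0.03911 m
Series → Q common, losses add: H = Σh = 59.78 m

H ≈ 59.8 m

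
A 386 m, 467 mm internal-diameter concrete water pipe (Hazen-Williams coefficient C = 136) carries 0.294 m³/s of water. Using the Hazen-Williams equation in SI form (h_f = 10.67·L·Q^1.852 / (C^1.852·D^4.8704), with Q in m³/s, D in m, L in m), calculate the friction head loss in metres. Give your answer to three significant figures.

h_f ≈ 1.95 m

h_f = 10.67·386·0.294^1.852 / (136^1.852·0.467^4.8704) = 1.947 m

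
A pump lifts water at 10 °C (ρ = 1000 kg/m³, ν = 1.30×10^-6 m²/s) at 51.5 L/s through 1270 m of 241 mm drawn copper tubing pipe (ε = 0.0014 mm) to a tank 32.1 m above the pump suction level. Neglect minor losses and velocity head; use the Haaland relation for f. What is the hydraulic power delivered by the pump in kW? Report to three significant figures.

V = 4Q/(πD²) = 1.129 m/s; Re = 2.09×10^5; ε/D = 5.81×10^-6; f = 0.01540
h_f = f(L/D)V²/2g = 5.271 m
Total head H = z + h_f = 32.1 + 5.271 = 37.37 m
P_hyd = ρgQH = 1000·9.81·0.0515·37.37 = 18.88 kW

P_hyd ≈ 18.9 kW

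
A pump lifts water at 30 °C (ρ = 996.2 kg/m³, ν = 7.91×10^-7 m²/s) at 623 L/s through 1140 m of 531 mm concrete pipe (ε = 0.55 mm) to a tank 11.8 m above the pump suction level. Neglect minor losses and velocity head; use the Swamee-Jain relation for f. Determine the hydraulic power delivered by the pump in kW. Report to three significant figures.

P_hyd ≈ 177 kW

V = 4Q/(πD²) = 2.813 m/s; Re = 1.89×10^6; ε/D = 0.00104; f = 0.02002
h_f = f(L/D)V²/2g = 17.34 m
Total head H = z + h_f = 11.8 + 17.34 = 29.14 m
P_hyd = ρgQH = 996.2·9.81·0.623·29.14 = 177.4 kW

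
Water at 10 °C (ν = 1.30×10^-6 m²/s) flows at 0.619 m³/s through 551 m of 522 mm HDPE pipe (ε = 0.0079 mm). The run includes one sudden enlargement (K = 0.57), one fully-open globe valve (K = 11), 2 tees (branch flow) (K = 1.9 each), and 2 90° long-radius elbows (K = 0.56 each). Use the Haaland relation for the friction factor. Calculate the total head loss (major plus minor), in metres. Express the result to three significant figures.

H_L ≈ 12.3 m

V = 4Q/(πD²) = 2.892 m/s; V²/2g = 0.4264 m
Re = 1.16×10^6, ε/D = 1.51×10^-5 → f = 0.01161 (Haaland)
Major: h_f = f(L/D)·V²/2g = 0.01161·1056·0.4264 = 5.226 m
Minor: ΣK = 16.5; h_m = ΣK·V²/2g = 7.031 m
Total H_L = 5.226 + 7.031 = 12.26 m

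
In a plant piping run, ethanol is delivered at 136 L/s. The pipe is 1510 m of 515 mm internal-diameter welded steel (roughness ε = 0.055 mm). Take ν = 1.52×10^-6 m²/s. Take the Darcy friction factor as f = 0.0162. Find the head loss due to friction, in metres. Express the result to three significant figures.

V = 4Q/(πD²) = 4·0.136/(π·0.515²) = 0.6529 m/s
h_f = f(L/D)V²/(2g) = 0.01620·(1510/0.515)·0.6529²/(2·9.81) = 1.032 m

h_f ≈ 1.03 m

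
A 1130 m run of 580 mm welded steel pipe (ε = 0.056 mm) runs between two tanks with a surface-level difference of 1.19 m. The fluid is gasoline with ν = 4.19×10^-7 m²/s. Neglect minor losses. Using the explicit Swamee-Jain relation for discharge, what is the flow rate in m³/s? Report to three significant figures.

Q ≈ 0.253 m³/s

Swamee-Jain (Type II): Q = -0.965·√(gD⁵h_f/L)·ln[ε/(3.7D) + √(3.17ν²L/(gD³h_f))]
√(gD⁵h_f/L) = √(9.81·0.580⁵·1.19/1130) = 0.02604
ε/(3.7D) = 2.61×10^-5; √(3.17ν²L/(gD³h_f)) = 1.66×10^-5
Q = -0.965·0.02604·ln(4.271×10^-5) = 0.2528 m³/s
Check: V = 0.957 m/s, Re = 1.32×10^6, f = 0.01316, h_f = 1.20 m ≈ 1.19 m ✓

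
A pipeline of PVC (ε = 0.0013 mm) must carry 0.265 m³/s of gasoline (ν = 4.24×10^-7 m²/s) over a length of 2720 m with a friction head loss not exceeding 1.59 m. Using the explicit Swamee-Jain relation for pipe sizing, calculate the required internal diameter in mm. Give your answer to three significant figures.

D ≈ 652 mm

Swamee-Jain (Type III): D = 0.66·[ε^1.25·(LQ²/(gh_f))^4.75 + ν·Q^9.4·(L/(gh_f))^5.2]^0.04
LQ²/(gh_f) = 12.25; L/(gh_f) = 174.4
Term 1 = ε^1.25·(…)^4.75 = 0.00646; Term 2 = ν·Q^9.4·(…)^5.2 = 0.727
D = 0.66·(0.00646 + 0.727)^0.04 = 0.6519 m = 652 mm
Check: V = 0.794 m/s, Re = 1.22×10^6, f = 0.01128, h_f = 1.51 m ≈ 1.59 m ✓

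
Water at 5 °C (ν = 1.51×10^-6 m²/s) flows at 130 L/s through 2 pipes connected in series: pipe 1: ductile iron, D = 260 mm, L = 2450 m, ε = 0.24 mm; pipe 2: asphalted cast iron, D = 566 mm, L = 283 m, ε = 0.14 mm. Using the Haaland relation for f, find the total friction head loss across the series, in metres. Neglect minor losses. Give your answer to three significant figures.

Pipe 1: V = 2.449 m/s, Re = 4.22×10^5, ε/D = 9.23×10^-4, f = 0.01995, h_1 = f(L/D)V²/2g = 57.44 m
Pipe 2: V = 0.5167 m/s, Re = 1.94×10^5, ε/D = 2.47×10^-4, f = 0.01725, h_2 = f(L/D)V²/2g = 0.1173 m
Series → Q common, losses add: H = Σh = 57.55 m

H ≈ 57.6 m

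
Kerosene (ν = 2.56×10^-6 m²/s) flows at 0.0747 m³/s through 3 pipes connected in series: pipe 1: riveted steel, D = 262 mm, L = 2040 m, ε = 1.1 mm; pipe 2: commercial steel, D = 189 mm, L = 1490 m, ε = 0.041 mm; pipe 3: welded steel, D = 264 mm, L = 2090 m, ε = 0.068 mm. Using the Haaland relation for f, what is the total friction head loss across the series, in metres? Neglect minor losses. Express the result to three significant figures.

H ≈ 84.6 m

Pipe 1: V = 1.386 m/s, Re = 1.42×10^5, ε/D = 0.00420, f = 0.02956, h_1 = f(L/D)V²/2g = 22.52 m
Pipe 2: V = 2.663 m/s, Re = 1.97×10^5, ε/D = 2.17×10^-4, f = 0.01702, h_2 = f(L/D)V²/2g = 48.49 m
Pipe 3: V = 1.365 m/s, Re = 1.41×10^5, ε/D = 2.58×10^-4, f = 0.01805, h_3 = f(L/D)V²/2g = 13.57 m
Series → Q common, losses add: H = Σh = 84.57 m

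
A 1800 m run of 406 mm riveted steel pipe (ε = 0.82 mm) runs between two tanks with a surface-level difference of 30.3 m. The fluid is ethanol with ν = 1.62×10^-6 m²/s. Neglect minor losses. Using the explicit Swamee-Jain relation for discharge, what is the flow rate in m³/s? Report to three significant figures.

Swamee-Jain (Type II): Q = -0.965·√(gD⁵h_f/L)·ln[ε/(3.7D) + √(3.17ν²L/(gD³h_f))]
√(gD⁵h_f/L) = √(9.81·0.406⁵·30.3/1800) = 0.04268
ε/(3.7D) = 5.46×10^-4; √(3.17ν²L/(gD³h_f)) = 2.74×10^-5
Q = -0.965·0.04268·ln(5.733×10^-4) = 0.3074 m³/s
Check: V = 2.37 m/s, Re = 5.95×10^5, f = 0.02389, h_f = 30.4 m ≈ 30.3 m ✓

Q ≈ 0.307 m³/s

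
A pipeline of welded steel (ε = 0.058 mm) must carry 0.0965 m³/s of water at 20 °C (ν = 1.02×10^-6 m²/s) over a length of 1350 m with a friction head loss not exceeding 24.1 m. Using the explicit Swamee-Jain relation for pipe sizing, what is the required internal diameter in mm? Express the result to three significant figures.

D ≈ 236 mm

Swamee-Jain (Type III): D = 0.66·[ε^1.25·(LQ²/(gh_f))^4.75 + ν·Q^9.4·(L/(gh_f))^5.2]^0.04
LQ²/(gh_f) = 0.05317; L/(gh_f) = 5.710
Term 1 = ε^1.25·(…)^4.75 = 4.48×10^-12; Term 2 = ν·Q^9.4·(…)^5.2 = 2.50×10^-12
D = 0.66·(4.48×10^-12 + 2.50×10^-12)^0.04 = 0.2362 m = 236 mm
Check: V = 2.20 m/s, Re = 5.10×10^5, f = 0.01590, h_f = 22.5 m ≈ 24.1 m ✓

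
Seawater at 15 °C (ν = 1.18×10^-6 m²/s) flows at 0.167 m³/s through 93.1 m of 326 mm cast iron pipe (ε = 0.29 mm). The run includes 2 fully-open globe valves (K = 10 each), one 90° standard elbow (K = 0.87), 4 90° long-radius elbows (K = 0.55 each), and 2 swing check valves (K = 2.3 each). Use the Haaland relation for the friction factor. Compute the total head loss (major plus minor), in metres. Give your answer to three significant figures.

V = 4Q/(πD²) = 2.001 m/s; V²/2g = 0.2040 m
Re = 5.53×10^5, ε/D = 8.90×10^-4 → f = 0.01964 (Haaland)
Major: h_f = f(L/D)·V²/2g = 0.01964·285.6·0.2040 = 1.144 m
Minor: ΣK = 27.7; h_m = ΣK·V²/2g = 5.645 m
Total H_L = 1.144 + 5.645 = 6.790 m

H_L ≈ 6.79 m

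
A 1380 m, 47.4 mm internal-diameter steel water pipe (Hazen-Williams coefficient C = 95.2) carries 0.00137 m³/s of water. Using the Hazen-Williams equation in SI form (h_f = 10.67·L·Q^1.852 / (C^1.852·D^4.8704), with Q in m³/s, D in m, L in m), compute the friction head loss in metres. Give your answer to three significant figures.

h_f ≈ 44.7 m

h_f = 10.67·1380·0.00137^1.852 / (95.2^1.852·0.0474^4.8704) = 44.70 m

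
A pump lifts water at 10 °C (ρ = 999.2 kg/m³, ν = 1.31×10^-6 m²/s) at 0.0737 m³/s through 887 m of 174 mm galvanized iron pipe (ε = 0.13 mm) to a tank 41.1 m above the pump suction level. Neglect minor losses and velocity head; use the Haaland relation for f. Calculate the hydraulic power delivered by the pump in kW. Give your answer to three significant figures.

V = 4Q/(πD²) = 3.099 m/s; Re = 4.12×10^5; ε/D = 7.47×10^-4; f = 0.01912
h_f = f(L/D)V²/2g = 47.72 m
Total head H = z + h_f = 41.1 + 47.72 = 88.82 m
P_hyd = ρgQH = 999.2·9.81·0.0737·88.82 = 64.16 kW

P_hyd ≈ 64.2 kW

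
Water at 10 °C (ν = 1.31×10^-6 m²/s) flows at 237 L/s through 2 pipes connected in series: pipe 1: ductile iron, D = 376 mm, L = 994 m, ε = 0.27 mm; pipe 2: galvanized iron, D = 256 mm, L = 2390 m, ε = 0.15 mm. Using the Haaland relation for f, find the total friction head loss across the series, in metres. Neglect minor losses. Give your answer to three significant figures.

Pipe 1: V = 2.134 m/s, Re = 6.13×10^5, ε/D = 7.18×10^-4, f = 0.01872, h_1 = f(L/D)V²/2g = 11.49 m
Pipe 2: V = 4.604 m/s, Re = 9.00×10^5, ε/D = 5.86×10^-4, f = 0.01778, h_2 = f(L/D)V²/2g = 179.4 m
Series → Q common, losses add: H = Σh = 190.9 m

H ≈ 191 m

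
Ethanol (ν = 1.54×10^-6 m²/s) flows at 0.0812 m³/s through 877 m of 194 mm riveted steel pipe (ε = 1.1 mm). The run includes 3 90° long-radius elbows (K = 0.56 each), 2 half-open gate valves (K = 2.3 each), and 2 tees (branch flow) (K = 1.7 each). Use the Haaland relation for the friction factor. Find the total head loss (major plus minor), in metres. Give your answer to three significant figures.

V = 4Q/(πD²) = 2.747 m/s; V²/2g = 0.3846 m
Re = 3.46×10^5, ε/D = 0.00567 → f = 0.03185 (Haaland)
Major: h_f = f(L/D)·V²/2g = 0.03185·4521·0.3846 = 55.38 m
Minor: ΣK = 9.68; h_m = ΣK·V²/2g = 3.723 m
Total H_L = 55.38 + 3.723 = 59.10 m

H_L ≈ 59.1 m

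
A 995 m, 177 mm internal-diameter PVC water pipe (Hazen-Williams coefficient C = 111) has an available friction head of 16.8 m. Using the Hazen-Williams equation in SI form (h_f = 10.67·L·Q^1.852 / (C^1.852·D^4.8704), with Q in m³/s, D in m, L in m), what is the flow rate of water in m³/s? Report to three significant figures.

Rearranging: Q = [h_f·C^1.852·D^4.8704 / (10.67·L)]^(1/1.852)
Q = [16.8·111^1.852·0.177^4.8704 / (10.67·995)]^0.540 = 0.03592 m³/s

Q ≈ 0.0359 m³/s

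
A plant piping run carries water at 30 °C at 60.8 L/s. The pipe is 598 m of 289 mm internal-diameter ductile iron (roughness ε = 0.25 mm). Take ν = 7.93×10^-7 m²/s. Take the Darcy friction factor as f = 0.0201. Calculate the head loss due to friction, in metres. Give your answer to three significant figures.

h_f ≈ 1.82 m

V = 4Q/(πD²) = 4·0.0608/(π·0.289²) = 0.9269 m/s
h_f = f(L/D)V²/(2g) = 0.02010·(598/0.289)·0.9269²/(2·9.81) = 1.821 m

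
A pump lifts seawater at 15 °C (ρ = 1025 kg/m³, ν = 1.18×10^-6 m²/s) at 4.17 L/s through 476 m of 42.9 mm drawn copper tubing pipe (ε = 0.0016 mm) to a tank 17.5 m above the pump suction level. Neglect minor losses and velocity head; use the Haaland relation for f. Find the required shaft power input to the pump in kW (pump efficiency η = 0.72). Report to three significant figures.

V = 4Q/(πD²) = 2.885 m/s; Re = 1.05×10^5; ε/D = 3.73×10^-5; f = 0.01780
h_f = f(L/D)V²/2g = 83.80 m
Total head H = z + h_f = 17.5 + 83.80 = 101.3 m
P_hyd = ρgQH = 1025·9.81·0.00417·101.3 = 4.248 kW
P_shaft = P_hyd/η = 4.248/0.72 = 5.900 kW

P_shaft ≈ 5.90 kW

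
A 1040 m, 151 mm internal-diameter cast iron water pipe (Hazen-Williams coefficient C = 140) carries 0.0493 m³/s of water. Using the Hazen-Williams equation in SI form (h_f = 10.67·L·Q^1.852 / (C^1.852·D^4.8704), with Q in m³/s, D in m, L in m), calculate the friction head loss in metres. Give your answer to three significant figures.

h_f ≈ 44.5 m

h_f = 10.67·1040·0.0493^1.852 / (140^1.852·0.151^4.8704) = 44.51 m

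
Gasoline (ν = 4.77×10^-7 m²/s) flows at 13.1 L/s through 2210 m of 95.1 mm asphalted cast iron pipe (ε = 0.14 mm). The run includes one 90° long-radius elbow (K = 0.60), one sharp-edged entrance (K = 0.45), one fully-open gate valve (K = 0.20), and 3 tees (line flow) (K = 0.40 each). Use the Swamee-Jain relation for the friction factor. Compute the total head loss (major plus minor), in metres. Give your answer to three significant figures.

H_L ≈ 90.6 m

V = 4Q/(πD²) = 1.844 m/s; V²/2g = 0.1734 m
Re = 3.68×10^5, ε/D = 0.00147 → f = 0.02237 (Swamee-Jain)
Major: h_f = f(L/D)·V²/2g = 0.02237·23239·0.1734 = 90.13 m
Minor: ΣK = 2.45; h_m = ΣK·V²/2g = 0.4247 m
Total H_L = 90.13 + 0.4247 = 90.55 m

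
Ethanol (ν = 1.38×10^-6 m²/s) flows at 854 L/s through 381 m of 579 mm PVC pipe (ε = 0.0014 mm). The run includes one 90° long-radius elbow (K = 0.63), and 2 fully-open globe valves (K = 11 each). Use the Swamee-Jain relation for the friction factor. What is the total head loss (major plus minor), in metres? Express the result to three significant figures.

V = 4Q/(πD²) = 3.243 m/s; V²/2g = 0.5362 m
Re = 1.36×10^6, ε/D = 2.42×10^-6 → f = 0.01110 (Swamee-Jain)
Major: h_f = f(L/D)·V²/2g = 0.01110·658.0·0.5362 = 3.917 m
Minor: ΣK = 22.6; h_m = ΣK·V²/2g = 12.13 m
Total H_L = 3.917 + 12.13 = 16.05 m

H_L ≈ 16.1 m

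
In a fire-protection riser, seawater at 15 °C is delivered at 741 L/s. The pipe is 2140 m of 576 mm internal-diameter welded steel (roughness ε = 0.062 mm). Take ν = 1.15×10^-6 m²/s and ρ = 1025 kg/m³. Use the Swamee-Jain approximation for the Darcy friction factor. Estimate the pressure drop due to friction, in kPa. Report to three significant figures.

V = 4Q/(πD²) = 4·0.741/(π·0.576²) = 2.844 m/s
Re = VD/ν = 2.844·0.576/1.15×10^-6 = 1.42×10^6 → turbulent
ε/D = 0.062/576 = 1.08×10^-4
Swamee-Jain: f = 0.01327
h_f = f(L/D)V²/(2g) = 0.01327·(2140/0.576)·2.844²/(2·9.81) = 20.32 m
Δp = ρg·h_f = 1025·9.81·20.32 = 204.4 kPa

Δp ≈ 204 kPa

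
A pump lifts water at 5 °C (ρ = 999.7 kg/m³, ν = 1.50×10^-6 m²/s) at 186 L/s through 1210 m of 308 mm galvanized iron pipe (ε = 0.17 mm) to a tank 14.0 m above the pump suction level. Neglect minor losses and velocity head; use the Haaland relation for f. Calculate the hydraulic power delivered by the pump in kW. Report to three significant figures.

P_hyd ≈ 66.2 kW

V = 4Q/(πD²) = 2.496 m/s; Re = 5.13×10^5; ε/D = 5.52×10^-4; f = 0.01788
h_f = f(L/D)V²/2g = 22.31 m
Total head H = z + h_f = 14.0 + 22.31 = 36.31 m
P_hyd = ρgQH = 999.7·9.81·0.186·36.31 = 66.24 kW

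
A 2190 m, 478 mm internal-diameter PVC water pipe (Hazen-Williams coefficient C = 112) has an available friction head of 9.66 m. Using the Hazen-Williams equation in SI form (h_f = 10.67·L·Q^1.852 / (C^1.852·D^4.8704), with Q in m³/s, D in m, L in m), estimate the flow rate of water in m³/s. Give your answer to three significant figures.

Rearranging: Q = [h_f·C^1.852·D^4.8704 / (10.67·L)]^(1/1.852)
Q = [9.66·112^1.852·0.478^4.8704 / (10.67·2190)]^0.540 = 0.2394 m³/s

Q ≈ 0.239 m³/s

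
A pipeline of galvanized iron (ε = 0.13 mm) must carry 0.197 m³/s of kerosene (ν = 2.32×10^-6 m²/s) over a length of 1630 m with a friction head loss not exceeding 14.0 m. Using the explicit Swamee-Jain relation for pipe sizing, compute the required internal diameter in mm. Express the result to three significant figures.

Swamee-Jain (Type III): D = 0.66·[ε^1.25·(LQ²/(gh_f))^4.75 + ν·Q^9.4·(L/(gh_f))^5.2]^0.04
LQ²/(gh_f) = 0.4606; L/(gh_f) = 11.87
Term 1 = ε^1.25·(…)^4.75 = 3.49×10^-7; Term 2 = ν·Q^9.4·(…)^5.2 = 2.09×10^-7
D = 0.66·(3.49×10^-7 + 2.09×10^-7)^0.04 = 0.3710 m = 371 mm
Check: V = 1.82 m/s, Re = 2.91×10^5, f = 0.01745, h_f = 13.0 m ≈ 14.0 m ✓

D ≈ 371 mm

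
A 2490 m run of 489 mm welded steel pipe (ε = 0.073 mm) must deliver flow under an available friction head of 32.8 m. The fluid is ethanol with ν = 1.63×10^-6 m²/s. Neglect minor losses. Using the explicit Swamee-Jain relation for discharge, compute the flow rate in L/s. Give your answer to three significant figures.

Q ≈ 560 L/s

Swamee-Jain (Type II): Q = -0.965·√(gD⁵h_f/L)·ln[ε/(3.7D) + √(3.17ν²L/(gD³h_f))]
√(gD⁵h_f/L) = √(9.81·0.489⁵·32.8/2490) = 0.06011
ε/(3.7D) = 4.03×10^-5; √(3.17ν²L/(gD³h_f)) = 2.36×10^-5
Q = -0.965·0.06011·ln(6.396×10^-5) = 0.5602 m³/s
Check: V = 2.98 m/s, Re = 8.95×10^5, f = 0.01429, h_f = 33.0 m ≈ 32.8 m ✓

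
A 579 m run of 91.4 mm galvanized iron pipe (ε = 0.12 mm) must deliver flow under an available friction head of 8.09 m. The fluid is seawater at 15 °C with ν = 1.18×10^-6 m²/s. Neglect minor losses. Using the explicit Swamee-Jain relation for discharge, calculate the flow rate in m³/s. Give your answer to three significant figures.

Swamee-Jain (Type II): Q = -0.965·√(gD⁵h_f/L)·ln[ε/(3.7D) + √(3.17ν²L/(gD³h_f))]
√(gD⁵h_f/L) = √(9.81·0.0914⁵·8.09/579) = 9.351×10^-4
ε/(3.7D) = 3.55×10^-4; √(3.17ν²L/(gD³h_f)) = 2.05×10^-4
Q = -0.965·9.351×10^-4·ln(5.602×10^-4) = 0.006756 m³/s
Check: V = 1.03 m/s, Re = 7.98×10^4, f = 0.02384, h_f = 8.16 m ≈ 8.09 m ✓

Q ≈ 0.00676 m³/s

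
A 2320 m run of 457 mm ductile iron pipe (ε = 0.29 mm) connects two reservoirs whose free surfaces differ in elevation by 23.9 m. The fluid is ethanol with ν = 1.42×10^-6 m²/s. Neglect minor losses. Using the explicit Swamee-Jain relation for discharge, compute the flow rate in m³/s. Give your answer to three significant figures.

Q ≈ 0.369 m³/s

Swamee-Jain (Type II): Q = -0.965·√(gD⁵h_f/L)·ln[ε/(3.7D) + √(3.17ν²L/(gD³h_f))]
√(gD⁵h_f/L) = √(9.81·0.457⁵·23.9/2320) = 0.04488
ε/(3.7D) = 1.72×10^-4; √(3.17ν²L/(gD³h_f)) = 2.57×10^-5
Q = -0.965·0.04488·ln(1.972×10^-4) = 0.3695 m³/s
Check: V = 2.25 m/s, Re = 7.25×10^5, f = 0.01832, h_f = 24.0 m ≈ 23.9 m ✓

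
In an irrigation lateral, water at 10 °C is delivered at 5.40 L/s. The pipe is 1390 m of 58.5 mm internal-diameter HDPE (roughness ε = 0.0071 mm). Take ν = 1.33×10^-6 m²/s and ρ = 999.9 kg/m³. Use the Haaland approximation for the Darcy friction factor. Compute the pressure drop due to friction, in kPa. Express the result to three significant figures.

Δp ≈ 901 kPa

V = 4Q/(πD²) = 4·0.00540/(π·0.0585²) = 2.009 m/s
Re = VD/ν = 2.009·0.0585/1.33×10^-6 = 8.84×10^4 → turbulent
ε/D = 0.0071/58.5 = 1.21×10^-4
Haaland: f = 0.01879
h_f = f(L/D)V²/(2g) = 0.01879·(1390/0.0585)·2.009²/(2·9.81) = 91.87 m
Δp = ρg·h_f = 999.9·9.81·91.87 = 901.1 kPa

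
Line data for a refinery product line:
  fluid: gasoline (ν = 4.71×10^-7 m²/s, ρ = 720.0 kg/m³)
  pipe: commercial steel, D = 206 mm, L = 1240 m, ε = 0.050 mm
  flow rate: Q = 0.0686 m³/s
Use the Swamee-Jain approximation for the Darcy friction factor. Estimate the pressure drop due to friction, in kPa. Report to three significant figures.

Δp ≈ 140 kPa

V = 4Q/(πD²) = 4·0.0686/(π·0.206²) = 2.058 m/s
Re = VD/ν = 2.058·0.206/4.71×10^-7 = 9.00×10^5 → turbulent
ε/D = 0.050/206 = 2.43×10^-4
Swamee-Jain: f = 0.01530
h_f = f(L/D)V²/(2g) = 0.01530·(1240/0.206)·2.058²/(2·9.81) = 19.89 m
Δp = ρg·h_f = 720.0·9.81·19.89 = 140.5 kPa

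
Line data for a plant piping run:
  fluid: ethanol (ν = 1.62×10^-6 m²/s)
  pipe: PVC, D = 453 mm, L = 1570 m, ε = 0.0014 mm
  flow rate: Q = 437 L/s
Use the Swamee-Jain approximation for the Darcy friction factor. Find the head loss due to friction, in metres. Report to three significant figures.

V = 4Q/(πD²) = 4·0.437/(π·0.453²) = 2.711 m/s
Re = VD/ν = 2.711·0.453/1.62×10^-6 = 7.58×10^5 → turbulent
ε/D = 0.0014/453 = 3.09×10^-6
Swamee-Jain: f = 0.01223
h_f = f(L/D)V²/(2g) = 0.01223·(1570/0.453)·2.711²/(2·9.81) = 15.89 m

h_f ≈ 15.9 m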